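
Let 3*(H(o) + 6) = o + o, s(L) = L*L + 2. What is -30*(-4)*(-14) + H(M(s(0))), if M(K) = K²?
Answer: -5050/3 ≈ -1683.3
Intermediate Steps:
s(L) = 2 + L² (s(L) = L² + 2 = 2 + L²)
H(o) = -6 + 2*o/3 (H(o) = -6 + (o + o)/3 = -6 + (2*o)/3 = -6 + 2*o/3)
-30*(-4)*(-14) + H(M(s(0))) = -30*(-4)*(-14) + (-6 + 2*(2 + 0²)²/3) = 120*(-14) + (-6 + 2*(2 + 0)²/3) = -1680 + (-6 + (⅔)*2²) = -1680 + (-6 + (⅔)*4) = -1680 + (-6 + 8/3) = -1680 - 10/3 = -5050/3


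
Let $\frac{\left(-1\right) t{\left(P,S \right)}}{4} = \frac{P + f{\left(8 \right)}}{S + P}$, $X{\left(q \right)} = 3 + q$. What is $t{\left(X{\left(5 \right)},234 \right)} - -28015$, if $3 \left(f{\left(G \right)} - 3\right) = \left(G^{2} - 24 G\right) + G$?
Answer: $\frac{3389873}{121} \approx 28015.0$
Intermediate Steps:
$f{\left(G \right)} = 3 - \frac{23 G}{3} + \frac{G^{2}}{3}$ ($f{\left(G \right)} = 3 + \frac{\left(G^{2} - 24 G\right) + G}{3} = 3 + \frac{G^{2} - 23 G}{3} = 3 + \left(- \frac{23 G}{3} + \frac{G^{2}}{3}\right) = 3 - \frac{23 G}{3} + \frac{G^{2}}{3}$)
$t{\left(P,S \right)} = - \frac{4 \left(-37 + P\right)}{P + S}$ ($t{\left(P,S \right)} = - 4 \frac{P + \left(3 - \frac{184}{3} + \frac{8^{2}}{3}\right)}{S + P} = - 4 \frac{P + \left(3 - \frac{184}{3} + \frac{1}{3} \cdot 64\right)}{P + S} = - 4 \frac{P + \left(3 - \frac{184}{3} + \frac{64}{3}\right)}{P + S} = - 4 \frac{P - 37}{P + S} = - 4 \frac{-37 + P}{P + S} = - \frac{4 \left(-37 + P\right)}{P + S}$)
$t{\left(X{\left(5 \right)},234 \right)} - -28015 = \frac{4 \left(37 - \left(3 + 5\right)\right)}{\left(3 + 5\right) + 234} - -28015 = \frac{4 \left(37 - 8\right)}{8 + 234} + 28015 = \frac{4 \left(37 - 8\right)}{242} + 28015 = 4 \cdot \frac{1}{242} \cdot 29 + 28015 = \frac{58}{121} + 28015 = \frac{3389873}{121}$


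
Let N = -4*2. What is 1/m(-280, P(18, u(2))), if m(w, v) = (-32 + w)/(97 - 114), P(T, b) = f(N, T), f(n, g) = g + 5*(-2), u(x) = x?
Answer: 17/312 ≈ 0.054487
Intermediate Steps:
N = -8
f(n, g) = -10 + g (f(n, g) = g - 10 = -10 + g)
P(T, b) = -10 + T
m(w, v) = 32/17 - w/17 (m(w, v) = (-32 + w)/(-17) = (-32 + w)*(-1/17) = 32/17 - w/17)
1/m(-280, P(18, u(2))) = 1/(32/17 - 1/17*(-280)) = 1/(32/17 + 280/17) = 1/(312/17) = 17/312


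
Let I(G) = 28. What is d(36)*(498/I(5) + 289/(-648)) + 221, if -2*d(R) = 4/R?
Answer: 17965555/81648 ≈ 220.04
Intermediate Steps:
d(R) = -2/R
d(36)*(498/I(5) + 289/(-648)) + 221 = (-2/36)*(498/28 + 289/(-648)) + 221 = (-2*1/36)*(498*(1/28) + 289*(-1/648)) + 221 = -(249/14 - 289/648)/18 + 221 = -1/18*78653/4536 + 221 = -78653/81648 + 221 = 17965555/81648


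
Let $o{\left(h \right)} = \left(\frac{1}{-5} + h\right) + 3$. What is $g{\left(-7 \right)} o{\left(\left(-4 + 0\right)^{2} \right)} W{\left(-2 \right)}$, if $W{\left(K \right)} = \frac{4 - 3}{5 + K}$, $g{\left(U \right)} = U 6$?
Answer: $- \frac{1316}{5} \approx -263.2$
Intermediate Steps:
$g{\left(U \right)} = 6 U$
$W{\left(K \right)} = \frac{1}{5 + K}$ ($W{\left(K \right)} = 1 \frac{1}{5 + K} = \frac{1}{5 + K}$)
$o{\left(h \right)} = \frac{14}{5} + h$ ($o{\left(h \right)} = \left(- \frac{1}{5} + h\right) + 3 = \frac{14}{5} + h$)
$g{\left(-7 \right)} o{\left(\left(-4 + 0\right)^{2} \right)} W{\left(-2 \right)} = \frac{6 \left(-7\right) \left(\frac{14}{5} + \left(-4 + 0\right)^{2}\right)}{5 - 2} = \frac{\left(-42\right) \left(\frac{14}{5} + \left(-4\right)^{2}\right)}{3} = - 42 \left(\frac{14}{5} + 16\right) \frac{1}{3} = \left(-42\right) \frac{94}{5} \cdot \frac{1}{3} = \left(- \frac{3948}{5}\right) \frac{1}{3} = - \frac{1316}{5}$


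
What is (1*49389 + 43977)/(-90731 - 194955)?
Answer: -46683/142843 ≈ -0.32681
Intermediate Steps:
(1*49389 + 43977)/(-90731 - 194955) = (49389 + 43977)/(-285686) = 93366*(-1/285686) = -46683/142843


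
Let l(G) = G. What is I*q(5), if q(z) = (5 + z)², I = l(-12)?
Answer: -1200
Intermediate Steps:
I = -12
I*q(5) = -12*(5 + 5)² = -12*10² = -12*100 = -1200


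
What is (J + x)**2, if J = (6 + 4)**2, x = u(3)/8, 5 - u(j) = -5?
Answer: 164025/16 ≈ 10252.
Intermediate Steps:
u(j) = 10 (u(j) = 5 - 1*(-5) = 5 + 5 = 10)
x = 5/4 (x = 10/8 = 10*(1/8) = 5/4 ≈ 1.2500)
J = 100 (J = 10**2 = 100)
(J + x)**2 = (100 + 5/4)**2 = (405/4)**2 = 164025/16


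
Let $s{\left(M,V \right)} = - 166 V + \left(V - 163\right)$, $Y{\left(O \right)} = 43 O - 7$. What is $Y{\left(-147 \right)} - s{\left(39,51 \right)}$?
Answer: $2250$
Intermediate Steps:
$Y{\left(O \right)} = -7 + 43 O$
$s{\left(M,V \right)} = -163 - 165 V$ ($s{\left(M,V \right)} = - 166 V + \left(-163 + V\right) = -163 - 165 V$)
$Y{\left(-147 \right)} - s{\left(39,51 \right)} = \left(-7 + 43 \left(-147\right)\right) - \left(-163 - 8415\right) = \left(-7 - 6321\right) - \left(-163 - 8415\right) = -6328 - -8578 = -6328 + 8578 = 2250$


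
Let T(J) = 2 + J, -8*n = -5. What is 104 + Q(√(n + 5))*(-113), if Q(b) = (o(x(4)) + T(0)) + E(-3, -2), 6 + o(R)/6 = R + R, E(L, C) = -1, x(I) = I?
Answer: -1365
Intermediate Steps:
n = 5/8 (n = -⅛*(-5) = 5/8 ≈ 0.62500)
o(R) = -36 + 12*R (o(R) = -36 + 6*(R + R) = -36 + 6*(2*R) = -36 + 12*R)
Q(b) = 13 (Q(b) = ((-36 + 12*4) + (2 + 0)) - 1 = ((-36 + 48) + 2) - 1 = (12 + 2) - 1 = 14 - 1 = 13)
104 + Q(√(n + 5))*(-113) = 104 + 13*(-113) = 104 - 1469 = -1365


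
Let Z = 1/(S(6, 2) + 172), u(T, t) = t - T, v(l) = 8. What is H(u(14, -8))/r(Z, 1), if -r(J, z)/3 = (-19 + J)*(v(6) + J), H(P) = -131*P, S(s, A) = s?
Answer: 91313288/14453775 ≈ 6.3176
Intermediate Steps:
Z = 1/178 (Z = 1/(6 + 172) = 1/178 ≈ 0.0056180)
r(J, z) = -3*(-19 + J)*(8 + J)
H(u(14, -8))/r(Z, 1) = (-131*(-8 - 1*14))/(456 - 3*(1/178)² + 33*(1/178)) = (-131*(-8 - 14))/(456 - 3*1/31684 + 33/178) = (-131*(-22))/(456 - 3/31684 + 33/178) = 2882/(14453775/31684) = 2882*(31684/14453775) = 91313288/14453775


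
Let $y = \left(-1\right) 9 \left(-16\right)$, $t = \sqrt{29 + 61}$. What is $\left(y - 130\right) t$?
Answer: $42 \sqrt{10} \approx 132.82$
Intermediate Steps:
$t = 3 \sqrt{10}$ ($t = \sqrt{90} = 3 \sqrt{10} \approx 9.4868$)
$y = 144$ ($y = \left(-9\right) \left(-16\right) = 144$)
$\left(y - 130\right) t = \left(144 - 130\right) 3 \sqrt{10} = 14 \cdot 3 \sqrt{10} = 42 \sqrt{10}$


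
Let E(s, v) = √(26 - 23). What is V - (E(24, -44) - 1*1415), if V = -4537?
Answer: -3122 - √3 ≈ -3123.7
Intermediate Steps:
E(s, v) = √3
V - (E(24, -44) - 1*1415) = -4537 - (√3 - 1*1415) = -4537 - (√3 - 1415) = -4537 - (-1415 + √3) = -4537 + (1415 - √3) = -3122 - √3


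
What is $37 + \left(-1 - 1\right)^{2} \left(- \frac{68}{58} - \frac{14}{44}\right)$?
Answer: $\frac{9901}{319} \approx 31.038$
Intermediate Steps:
$37 + \left(-1 - 1\right)^{2} \left(- \frac{68}{58} - \frac{14}{44}\right) = 37 + \left(-2\right)^{2} \left(\left(-68\right) \frac{1}{58} - \frac{7}{22}\right) = 37 + 4 \left(- \frac{34}{29} - \frac{7}{22}\right) = 37 + 4 \left(- \frac{951}{638}\right) = 37 - \frac{1902}{319} = \frac{9901}{319}$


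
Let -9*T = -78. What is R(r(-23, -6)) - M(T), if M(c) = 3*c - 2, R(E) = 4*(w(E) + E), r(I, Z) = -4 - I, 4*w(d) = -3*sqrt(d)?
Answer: 52 - 3*sqrt(19) ≈ 38.923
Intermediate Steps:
T = 26/3 (T = -1/9*(-78) = 26/3 ≈ 8.6667)
w(d) = -3*sqrt(d)/4 (w(d) = (-3*sqrt(d))/4 = -3*sqrt(d)/4)
R(E) = -3*sqrt(E) + 4*E (R(E) = 4*(-3*sqrt(E)/4 + E) = 4*(E - 3*sqrt(E)/4) = -3*sqrt(E) + 4*E)
M(c) = -2 + 3*c
R(r(-23, -6)) - M(T) = (-3*sqrt(-4 - 1*(-23)) + 4*(-4 - 1*(-23))) - (-2 + 3*(26/3)) = (-3*sqrt(-4 + 23) + 4*(-4 + 23)) - (-2 + 26) = (-3*sqrt(19) + 4*19) - 1*24 = (-3*sqrt(19) + 76) - 24 = (76 - 3*sqrt(19)) - 24 = 52 - 3*sqrt(19)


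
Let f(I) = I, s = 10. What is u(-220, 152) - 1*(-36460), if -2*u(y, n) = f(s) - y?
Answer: 36345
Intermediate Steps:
u(y, n) = -5 + y/2 (u(y, n) = -(10 - y)/2 = -5 + y/2)
u(-220, 152) - 1*(-36460) = (-5 + (1/2)*(-220)) - 1*(-36460) = (-5 - 110) + 36460 = -115 + 36460 = 36345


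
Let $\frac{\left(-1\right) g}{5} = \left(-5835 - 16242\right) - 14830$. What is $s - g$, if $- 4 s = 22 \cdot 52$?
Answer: $-184821$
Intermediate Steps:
$s = -286$ ($s = - \frac{22 \cdot 52}{4} = \left(- \frac{1}{4}\right) 1144 = -286$)
$g = 184535$ ($g = - 5 \left(\left(-5835 - 16242\right) - 14830\right) = - 5 \left(-22077 - 14830\right) = \left(-5\right) \left(-36907\right) = 184535$)
$s - g = -286 - 184535 = -184821$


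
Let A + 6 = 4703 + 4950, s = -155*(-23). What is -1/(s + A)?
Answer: -1/13212 ≈ -7.5689e-5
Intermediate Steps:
s = 3565
A = 9647 (A = -6 + (4703 + 4950) = -6 + 9653 = 9647)
-1/(s + A) = -1/(3565 + 9647) = -1/13212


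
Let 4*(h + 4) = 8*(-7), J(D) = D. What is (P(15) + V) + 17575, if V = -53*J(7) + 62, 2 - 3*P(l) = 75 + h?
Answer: 51743/3 ≈ 17248.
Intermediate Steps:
h = -18 (h = -4 + (8*(-7))/4 = -4 + (¼)*(-56) = -4 - 14 = -18)
P(l) = -55/3 (P(l) = ⅔ - (75 - 18)/3 = ⅔ - ⅓*57 = ⅔ - 19 = -55/3)
V = -309 (V = -53*7 + 62 = -371 + 62 = -309)
(P(15) + V) + 17575 = (-55/3 - 309) + 17575 = -982/3 + 17575 = 51743/3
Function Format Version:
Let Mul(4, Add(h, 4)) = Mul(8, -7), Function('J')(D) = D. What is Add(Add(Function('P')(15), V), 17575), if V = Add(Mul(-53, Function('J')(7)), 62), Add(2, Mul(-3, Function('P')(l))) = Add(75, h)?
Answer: Rational(51743, 3) ≈ 17248.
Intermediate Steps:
h = -18 (h = Add(-4, Mul(Rational(1, 4), Mul(8, -7))) = Add(-4, Mul(Rational(1, 4), -56)) = Add(-4, -14) = -18)
Function('P')(l) = Rational(-55, 3) (Function('P')(l) = Add(Rational(2, 3), Mul(Rational(-1, 3), Add(75, -18))) = Add(Rational(2, 3), Mul(Rational(-1, 3), 57)) = Add(Rational(2, 3), -19) = Rational(-55, 3))
V = -309 (V = Add(Mul(-53, 7), 62) = Add(-371, 62) = -309)
Add(Add(Function('P')(15), V), 17575) = Add(Add(Rational(-55, 3), -309), 17575) = Add(Rational(-982, 3), 17575) = Rational(51743, 3)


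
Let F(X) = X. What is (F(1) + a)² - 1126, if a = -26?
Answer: -501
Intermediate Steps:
(F(1) + a)² - 1126 = (1 - 26)² - 1126 = (-25)² - 1126 = 625 - 1126 = -501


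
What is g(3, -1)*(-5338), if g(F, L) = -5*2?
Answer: 53380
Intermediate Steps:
g(F, L) = -10
g(3, -1)*(-5338) = -10*(-5338) = 53380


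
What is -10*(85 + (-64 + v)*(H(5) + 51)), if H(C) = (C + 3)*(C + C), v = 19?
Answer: 58100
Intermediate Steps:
H(C) = 2*C*(3 + C) (H(C) = (3 + C)*(2*C) = 2*C*(3 + C))
-10*(85 + (-64 + v)*(H(5) + 51)) = -10*(85 + (-64 + 19)*(2*5*(3 + 5) + 51)) = -10*(85 - 45*(2*5*8 + 51)) = -10*(85 - 45*(80 + 51)) = -10*(85 - 45*131) = -10*(85 - 5895) = -10*(-5810) = 58100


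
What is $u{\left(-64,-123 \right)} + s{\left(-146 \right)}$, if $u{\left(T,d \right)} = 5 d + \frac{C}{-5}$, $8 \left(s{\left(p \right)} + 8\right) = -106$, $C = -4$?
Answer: $- \frac{12709}{20} \approx -635.45$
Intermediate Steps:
$s{\left(p \right)} = - \frac{85}{4}$ ($s{\left(p \right)} = -8 + \frac{1}{8} \left(-106\right) = -8 - \frac{53}{4} = - \frac{85}{4}$)
$u{\left(T,d \right)} = \frac{4}{5} + 5 d$ ($u{\left(T,d \right)} = 5 d - \frac{4}{-5} = 5 d - - \frac{4}{5} = 5 d + \frac{4}{5} = \frac{4}{5} + 5 d$)
$u{\left(-64,-123 \right)} + s{\left(-146 \right)} = \left(\frac{4}{5} + 5 \left(-123\right)\right) - \frac{85}{4} = \left(\frac{4}{5} - 615\right) - \frac{85}{4} = - \frac{3071}{5} - \frac{85}{4} = - \frac{12709}{20}$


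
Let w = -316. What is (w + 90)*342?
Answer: -77292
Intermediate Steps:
(w + 90)*342 = (-316 + 90)*342 = -226*342 = -77292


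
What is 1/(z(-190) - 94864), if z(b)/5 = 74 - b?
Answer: -1/93544 ≈ -1.0690e-5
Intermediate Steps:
z(b) = 370 - 5*b (z(b) = 5*(74 - b) = 370 - 5*b)
1/(z(-190) - 94864) = 1/((370 - 5*(-190)) - 94864) = 1/((370 + 950) - 94864) = 1/(1320 - 94864) = 1/(-93544) = -1/93544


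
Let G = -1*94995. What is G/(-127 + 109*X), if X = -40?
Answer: 94995/4487 ≈ 21.171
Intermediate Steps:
G = -94995
G/(-127 + 109*X) = -94995/(-127 + 109*(-40)) = -94995/(-127 - 4360) = -94995/(-4487) = -94995*(-1/4487) = 94995/4487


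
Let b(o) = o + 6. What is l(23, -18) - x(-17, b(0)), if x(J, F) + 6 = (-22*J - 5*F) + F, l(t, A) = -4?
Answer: -348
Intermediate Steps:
b(o) = 6 + o
x(J, F) = -6 - 22*J - 4*F (x(J, F) = -6 + ((-22*J - 5*F) + F) = -6 + (-22*J - 4*F) = -6 - 22*J - 4*F)
l(23, -18) - x(-17, b(0)) = -4 - (-6 - 22*(-17) - 4*(6 + 0)) = -4 - (-6 + 374 - 4*6) = -4 - (-6 + 374 - 24) = -4 - 1*344 = -4 - 344 = -348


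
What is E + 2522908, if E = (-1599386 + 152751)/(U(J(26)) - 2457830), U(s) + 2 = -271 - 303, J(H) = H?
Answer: 6202333611283/2458406 ≈ 2.5229e+6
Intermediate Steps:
U(s) = -576 (U(s) = -2 + (-271 - 303) = -2 - 574 = -576)
E = 1446635/2458406 (E = (-1599386 + 152751)/(-576 - 2457830) = -1446635/(-2458406) = -1446635*(-1/2458406) = 1446635/2458406 ≈ 0.58844)
E + 2522908 = 1446635/2458406 + 2522908 = 6202333611283/2458406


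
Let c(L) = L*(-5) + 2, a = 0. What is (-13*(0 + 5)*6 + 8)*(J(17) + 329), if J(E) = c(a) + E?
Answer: -132936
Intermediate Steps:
c(L) = 2 - 5*L (c(L) = -5*L + 2 = 2 - 5*L)
J(E) = 2 + E (J(E) = (2 - 5*0) + E = (2 + 0) + E = 2 + E)
(-13*(0 + 5)*6 + 8)*(J(17) + 329) = (-13*(0 + 5)*6 + 8)*((2 + 17) + 329) = (-65*6 + 8)*(19 + 329) = (-13*30 + 8)*348 = (-390 + 8)*348 = -382*348 = -132936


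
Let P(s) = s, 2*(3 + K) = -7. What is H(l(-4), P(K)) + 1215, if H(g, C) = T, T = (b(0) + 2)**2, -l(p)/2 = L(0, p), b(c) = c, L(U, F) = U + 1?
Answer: 1219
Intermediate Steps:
L(U, F) = 1 + U
l(p) = -2 (l(p) = -2*(1 + 0) = -2*1 = -2)
K = -13/2 (K = -3 + (1/2)*(-7) = -3 - 7/2 = -13/2 ≈ -6.5000)
T = 4 (T = (0 + 2)**2 = 2**2 = 4)
H(g, C) = 4
H(l(-4), P(K)) + 1215 = 4 + 1215 = 1219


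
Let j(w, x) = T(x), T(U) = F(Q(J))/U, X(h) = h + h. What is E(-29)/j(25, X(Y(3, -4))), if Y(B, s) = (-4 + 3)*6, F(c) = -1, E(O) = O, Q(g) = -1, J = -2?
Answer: -348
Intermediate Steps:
Y(B, s) = -6 (Y(B, s) = -1*6 = -6)
X(h) = 2*h
T(U) = -1/U
j(w, x) = -1/x
E(-29)/j(25, X(Y(3, -4))) = -29/((-1/(2*(-6)))) = -29/((-1/(-12))) = -29/((-1*(-1/12))) = -29/1/12 = -29*12 = -348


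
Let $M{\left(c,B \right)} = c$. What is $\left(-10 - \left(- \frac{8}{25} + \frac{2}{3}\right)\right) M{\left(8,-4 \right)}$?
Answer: $- \frac{6208}{75} \approx -82.773$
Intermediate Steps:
$\left(-10 - \left(- \frac{8}{25} + \frac{2}{3}\right)\right) M{\left(8,-4 \right)} = \left(-10 - \left(- \frac{8}{25} + \frac{2}{3}\right)\right) 8 = \left(-10 - \frac{26}{75}\right) 8 = \left(- \frac{776}{75}\right) 8 = - \frac{6208}{75}$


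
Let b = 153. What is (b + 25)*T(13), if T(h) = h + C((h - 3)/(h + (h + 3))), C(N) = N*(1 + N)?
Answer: 2015494/841 ≈ 2396.5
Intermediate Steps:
T(h) = h + (1 + (-3 + h)/(3 + 2*h))*(-3 + h)/(3 + 2*h) (T(h) = h + ((h - 3)/(h + (h + 3)))*(1 + (h - 3)/(h + (h + 3))) = h + ((-3 + h)/(h + (3 + h)))*(1 + (-3 + h)/(h + (3 + h))) = h + ((-3 + h)/(3 + 2*h))*(1 + (-3 + h)/(3 + 2*h)) = h + (1 + (-3 + h)/(3 + 2*h))*(-3 + h)/(3 + 2*h))
(b + 25)*T(13) = (153 + 25)*(13**2*(15 + 4*13)/(9 + 4*13**2 + 12*13)) = 178*(169*(15 + 52)/(9 + 4*169 + 156)) = 178*(169*67/(9 + 676 + 156)) = 178*(169*67/841) = 178*(169*(1/841)*67) = 178*(11323/841) = 2015494/841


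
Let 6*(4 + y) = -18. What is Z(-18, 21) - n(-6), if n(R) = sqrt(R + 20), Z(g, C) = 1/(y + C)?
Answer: 1/14 - sqrt(14) ≈ -3.6702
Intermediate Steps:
y = -7 (y = -4 + (1/6)*(-18) = -4 - 3 = -7)
Z(g, C) = 1/(-7 + C)
n(R) = sqrt(20 + R)
Z(-18, 21) - n(-6) = 1/(-7 + 21) - sqrt(20 - 6) = 1/14 - sqrt(14)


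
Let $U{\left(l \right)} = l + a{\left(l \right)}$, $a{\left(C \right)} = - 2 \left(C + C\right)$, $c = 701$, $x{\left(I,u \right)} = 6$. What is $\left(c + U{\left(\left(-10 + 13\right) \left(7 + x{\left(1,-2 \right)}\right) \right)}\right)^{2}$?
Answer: $341056$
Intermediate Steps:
$a{\left(C \right)} = - 4 C$ ($a{\left(C \right)} = - 2 \cdot 2 C = - 4 C$)
$U{\left(l \right)} = - 3 l$ ($U{\left(l \right)} = l - 4 l = - 3 l$)
$\left(c + U{\left(\left(-10 + 13\right) \left(7 + x{\left(1,-2 \right)}\right) \right)}\right)^{2} = \left(701 - 3 \left(-10 + 13\right) \left(7 + 6\right)\right)^{2} = \left(701 - 3 \cdot 3 \cdot 13\right)^{2} = \left(701 - 117\right)^{2} = 584^{2} = 341056$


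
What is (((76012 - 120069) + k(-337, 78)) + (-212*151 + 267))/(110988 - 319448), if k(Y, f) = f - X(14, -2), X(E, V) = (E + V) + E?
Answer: 7575/20846 ≈ 0.36338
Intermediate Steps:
X(E, V) = V + 2*E
k(Y, f) = -26 + f (k(Y, f) = f - (-2 + 2*14) = f - (-2 + 28) = f - 1*26 = f - 26 = -26 + f)
(((76012 - 120069) + k(-337, 78)) + (-212*151 + 267))/(110988 - 319448) = (((76012 - 120069) + (-26 + 78)) + (-212*151 + 267))/(110988 - 319448) = ((-44057 + 52) + (-32012 + 267))/(-208460) = (-44005 - 31745)*(-1/208460) = -75750*(-1/208460) = 7575/20846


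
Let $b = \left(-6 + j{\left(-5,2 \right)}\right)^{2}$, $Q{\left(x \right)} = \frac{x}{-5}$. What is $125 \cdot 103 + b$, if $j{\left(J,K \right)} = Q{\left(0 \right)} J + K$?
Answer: $12891$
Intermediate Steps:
$Q{\left(x \right)} = - \frac{x}{5}$ ($Q{\left(x \right)} = x \left(- \frac{1}{5}\right) = - \frac{x}{5}$)
$j{\left(J,K \right)} = K$ ($j{\left(J,K \right)} = \left(- \frac{1}{5}\right) 0 J + K = 0 J + K = 0 + K = K$)
$b = 16$ ($b = \left(-6 + 2\right)^{2} = \left(-4\right)^{2} = 16$)
$125 \cdot 103 + b = 125 \cdot 103 + 16 = 12875 + 16 = 12891$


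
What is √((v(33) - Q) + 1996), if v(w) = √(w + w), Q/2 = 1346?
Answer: √(-696 + √66) ≈ 26.227*I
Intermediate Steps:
Q = 2692 (Q = 2*1346 = 2692)
v(w) = √2*√w (v(w) = √(2*w) = √2*√w)
√((v(33) - Q) + 1996) = √((√2*√33 - 1*2692) + 1996) = √((√66 - 2692) + 1996) = √((-2692 + √66) + 1996) = √(-696 + √66)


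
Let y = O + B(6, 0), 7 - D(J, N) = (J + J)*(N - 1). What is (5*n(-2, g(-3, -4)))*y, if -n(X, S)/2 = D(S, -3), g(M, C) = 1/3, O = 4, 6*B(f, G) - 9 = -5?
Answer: -4060/9 ≈ -451.11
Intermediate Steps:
B(f, G) = ⅔ (B(f, G) = 3/2 + (⅙)*(-5) = 3/2 - ⅚ = ⅔)
g(M, C) = ⅓
D(J, N) = 7 - 2*J*(-1 + N) (D(J, N) = 7 - (J + J)*(N - 1) = 7 - 2*J*(-1 + N))
n(X, S) = -14 - 16*S (n(X, S) = -2*(7 + 2*S - 2*S*(-3)) = -2*(7 + 2*S + 6*S) = -2*(7 + 8*S) = -14 - 16*S)
y = 14/3 (y = 4 + ⅔ = 14/3 ≈ 4.6667)
(5*n(-2, g(-3, -4)))*y = (5*(-14 - 16*⅓))*(14/3) = (5*(-14 - 16/3))*(14/3) = (5*(-58/3))*(14/3) = -290/3*14/3 = -4060/9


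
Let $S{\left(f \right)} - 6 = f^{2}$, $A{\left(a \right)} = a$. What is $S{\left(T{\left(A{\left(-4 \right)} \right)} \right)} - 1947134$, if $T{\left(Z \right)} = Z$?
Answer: $-1947112$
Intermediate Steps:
$S{\left(f \right)} = 6 + f^{2}$
$S{\left(T{\left(A{\left(-4 \right)} \right)} \right)} - 1947134 = \left(6 + \left(-4\right)^{2}\right) - 1947134 = \left(6 + 16\right) - 1947134 = 22 - 1947134 = -1947112$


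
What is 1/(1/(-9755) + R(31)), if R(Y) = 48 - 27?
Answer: 9755/204854 ≈ 0.047619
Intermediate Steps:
R(Y) = 21
1/(1/(-9755) + R(31)) = 1/(1/(-9755) + 21) = 1/(-1/9755 + 21) = 1/(204854/9755) = 9755/204854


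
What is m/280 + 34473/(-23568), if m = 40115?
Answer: 7798149/54992 ≈ 141.81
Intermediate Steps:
m/280 + 34473/(-23568) = 40115/280 + 34473/(-23568) = 40115*(1/280) + 34473*(-1/23568) = 8023/56 - 11491/7856 = 7798149/54992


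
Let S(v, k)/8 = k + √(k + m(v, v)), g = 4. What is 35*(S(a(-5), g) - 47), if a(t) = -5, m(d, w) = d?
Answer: -525 + 280*I ≈ -525.0 + 280.0*I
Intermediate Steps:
S(v, k) = 8*k + 8*√(k + v) (S(v, k) = 8*(k + √(k + v)) = 8*k + 8*√(k + v))
35*(S(a(-5), g) - 47) = 35*((8*4 + 8*√(4 - 5)) - 47) = 35*((32 + 8*√(-1)) - 47) = 35*((32 + 8*I) - 47) = 35*(-15 + 8*I) = -525 + 280*I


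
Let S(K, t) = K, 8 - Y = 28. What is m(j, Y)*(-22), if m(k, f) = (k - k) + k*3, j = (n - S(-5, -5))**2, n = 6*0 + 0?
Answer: -1650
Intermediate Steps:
Y = -20 (Y = 8 - 1*28 = 8 - 28 = -20)
n = 0 (n = 0 + 0 = 0)
j = 25 (j = (0 - 1*(-5))**2 = (0 + 5)**2 = 5**2 = 25)
m(k, f) = 3*k (m(k, f) = 0 + 3*k = 3*k)
m(j, Y)*(-22) = (3*25)*(-22) = 75*(-22) = -1650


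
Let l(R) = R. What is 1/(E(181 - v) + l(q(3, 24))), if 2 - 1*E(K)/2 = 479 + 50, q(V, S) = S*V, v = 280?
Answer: -1/982 ≈ -0.0010183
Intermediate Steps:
E(K) = -1054 (E(K) = 4 - 2*(479 + 50) = 4 - 2*529 = 4 - 1058 = -1054)
1/(E(181 - v) + l(q(3, 24))) = 1/(-1054 + 24*3) = 1/(-1054 + 72) = 1/(-982) = -1/982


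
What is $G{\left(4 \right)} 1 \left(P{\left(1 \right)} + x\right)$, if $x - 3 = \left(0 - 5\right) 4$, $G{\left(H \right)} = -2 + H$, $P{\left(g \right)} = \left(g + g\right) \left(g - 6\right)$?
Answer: $-54$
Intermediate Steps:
$P{\left(g \right)} = 2 g \left(-6 + g\right)$
$x = -17$ ($x = 3 + \left(0 - 5\right) 4 = 3 - 20 = -17$)
$G{\left(4 \right)} 1 \left(P{\left(1 \right)} + x\right) = \left(-2 + 4\right) 1 \left(2 \cdot 1 \left(-6 + 1\right) - 17\right) = 2 \cdot 1 \left(2 \cdot 1 \left(-5\right) - 17\right) = 2 \left(-10 - 17\right) = 2 \left(-27\right) = -54$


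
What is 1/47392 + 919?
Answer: 43553249/47392 ≈ 919.00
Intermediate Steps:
1/47392 + 919 = 43553249/47392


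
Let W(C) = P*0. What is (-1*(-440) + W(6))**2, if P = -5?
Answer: 193600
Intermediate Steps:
W(C) = 0 (W(C) = -5*0 = 0)
(-1*(-440) + W(6))**2 = (-1*(-440) + 0)**2 = (440 + 0)**2 = 440**2 = 193600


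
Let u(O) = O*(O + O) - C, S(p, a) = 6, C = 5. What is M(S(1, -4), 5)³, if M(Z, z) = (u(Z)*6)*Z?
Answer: 14032398528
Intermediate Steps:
u(O) = -5 + 2*O² (u(O) = O*(O + O) - 1*5 = O*(2*O) - 5 = 2*O² - 5 = -5 + 2*O²)
M(Z, z) = Z*(-30 + 12*Z²) (M(Z, z) = ((-5 + 2*Z²)*6)*Z = (-30 + 12*Z²)*Z = Z*(-30 + 12*Z²))
M(S(1, -4), 5)³ = (-30*6 + 12*6³)³ = (-180 + 12*216)³ = (-180 + 2592)³ = 2412³ = 14032398528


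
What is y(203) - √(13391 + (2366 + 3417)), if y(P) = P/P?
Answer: 1 - √19174 ≈ -137.47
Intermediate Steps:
y(P) = 1
y(203) - √(13391 + (2366 + 3417)) = 1 - √(13391 + (2366 + 3417)) = 1 - √(13391 + 5783) = 1 - √19174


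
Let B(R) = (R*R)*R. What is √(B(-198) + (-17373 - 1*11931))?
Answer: 12*I*√54109 ≈ 2791.4*I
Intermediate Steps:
B(R) = R³ (B(R) = R²*R = R³)
√(B(-198) + (-17373 - 1*11931)) = √((-198)³ + (-17373 - 1*11931)) = √(-7762392 + (-17373 - 11931)) = √(-7762392 - 29304) = √(-7791696) = 12*I*√54109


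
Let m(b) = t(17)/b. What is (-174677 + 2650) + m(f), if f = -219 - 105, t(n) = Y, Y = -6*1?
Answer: -9289457/54 ≈ -1.7203e+5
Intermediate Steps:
Y = -6
t(n) = -6
f = -324
m(b) = -6/b
(-174677 + 2650) + m(f) = (-174677 + 2650) - 6/(-324) = -172027 - 6*(-1/324) = -172027 + 1/54 = -9289457/54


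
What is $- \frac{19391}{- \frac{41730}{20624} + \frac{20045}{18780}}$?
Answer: $\frac{187762432488}{9257033} \approx 20283.0$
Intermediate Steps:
$- \frac{19391}{- \frac{41730}{20624} + \frac{20045}{18780}} = - \frac{19391}{\left(-41730\right) \frac{1}{20624} + 20045 \cdot \frac{1}{18780}} = - \frac{19391}{- \frac{20865}{10312} + \frac{4009}{3756}} = - \frac{19391}{- \frac{9257033}{9682968}} = \left(-19391\right) \left(- \frac{9682968}{9257033}\right) = \frac{187762432488}{9257033}$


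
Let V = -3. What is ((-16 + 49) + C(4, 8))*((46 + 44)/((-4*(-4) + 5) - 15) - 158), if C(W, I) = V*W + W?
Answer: -3575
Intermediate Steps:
C(W, I) = -2*W (C(W, I) = -3*W + W = -2*W)
((-16 + 49) + C(4, 8))*((46 + 44)/((-4*(-4) + 5) - 15) - 158) = ((-16 + 49) - 2*4)*((46 + 44)/((-4*(-4) + 5) - 15) - 158) = (33 - 8)*(90/((-4*(-4) + 5) - 15) - 158) = 25*(90/((16 + 5) - 15) - 158) = 25*(90/(21 - 15) - 158) = 25*(90/6 - 158) = 25*(90*(1/6) - 158) = 25*(15 - 158) = 25*(-143) = -3575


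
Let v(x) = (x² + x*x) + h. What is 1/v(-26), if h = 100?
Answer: 1/1452 ≈ 0.00068871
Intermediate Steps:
v(x) = 100 + 2*x² (v(x) = (x² + x*x) + 100 = (x² + x²) + 100 = 2*x² + 100 = 100 + 2*x²)
1/v(-26) = 1/(100 + 2*(-26)²) = 1/(100 + 2*676) = 1/(100 + 1352) = 1/1452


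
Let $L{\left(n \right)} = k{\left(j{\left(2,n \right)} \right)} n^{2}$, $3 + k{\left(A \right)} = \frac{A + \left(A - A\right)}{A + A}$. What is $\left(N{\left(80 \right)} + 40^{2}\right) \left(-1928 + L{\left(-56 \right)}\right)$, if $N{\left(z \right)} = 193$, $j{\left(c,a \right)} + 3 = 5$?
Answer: $-17514024$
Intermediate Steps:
$j{\left(c,a \right)} = 2$ ($j{\left(c,a \right)} = -3 + 5 = 2$)
$k{\left(A \right)} = - \frac{5}{2}$ ($k{\left(A \right)} = -3 + \frac{A + \left(A - A\right)}{A + A} = -3 + \frac{A + 0}{2 A} = -3 + A \frac{1}{2 A} = -3 + \frac{1}{2} = - \frac{5}{2}$)
$L{\left(n \right)} = - \frac{5 n^{2}}{2}$
$\left(N{\left(80 \right)} + 40^{2}\right) \left(-1928 + L{\left(-56 \right)}\right) = \left(193 + 40^{2}\right) \left(-1928 - \frac{5 \left(-56\right)^{2}}{2}\right) = \left(193 + 1600\right) \left(-1928 - 7840\right) = 1793 \left(-1928 - 7840\right) = 1793 \left(-9768\right) = -17514024$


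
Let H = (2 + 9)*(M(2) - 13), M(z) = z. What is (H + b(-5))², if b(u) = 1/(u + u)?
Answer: 1466521/100 ≈ 14665.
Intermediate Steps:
b(u) = 1/(2*u)
H = -121 (H = (2 + 9)*(2 - 13) = 11*(-11) = -121)
(H + b(-5))² = (-121 + (½)/(-5))² = (-121 + (½)*(-⅕))² = (-121 - ⅒)² = (-1211/10)² = 1466521/100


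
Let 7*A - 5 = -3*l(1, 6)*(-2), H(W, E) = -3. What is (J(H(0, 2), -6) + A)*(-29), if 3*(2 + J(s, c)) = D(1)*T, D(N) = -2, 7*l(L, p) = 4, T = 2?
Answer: 9077/147 ≈ 61.748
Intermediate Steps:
l(L, p) = 4/7 (l(L, p) = (⅐)*4 = 4/7)
J(s, c) = -10/3 (J(s, c) = -2 + (-2*2)/3 = -2 + (⅓)*(-4) = -2 - 4/3 = -10/3)
A = 59/49 (A = 5/7 + (-3*4/7*(-2))/7 = 5/7 + (-12/7*(-2))/7 = 5/7 + (⅐)*(24/7) = 5/7 + 24/49 = 59/49 ≈ 1.2041)
(J(H(0, 2), -6) + A)*(-29) = (-10/3 + 59/49)*(-29) = -313/147*(-29) = 9077/147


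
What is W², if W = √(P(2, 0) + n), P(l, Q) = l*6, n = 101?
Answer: 113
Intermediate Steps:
P(l, Q) = 6*l
W = √113 (W = √(6*2 + 101) = √(12 + 101) = √113 ≈ 10.630)
W² = (√113)² = 113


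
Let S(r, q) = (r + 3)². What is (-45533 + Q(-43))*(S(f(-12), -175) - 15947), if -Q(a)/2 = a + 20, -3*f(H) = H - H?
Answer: 724971806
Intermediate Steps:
f(H) = 0 (f(H) = -(H - H)/3 = -⅓*0 = 0)
S(r, q) = (3 + r)²
Q(a) = -40 - 2*a (Q(a) = -2*(a + 20) = -2*(20 + a) = -40 - 2*a)
(-45533 + Q(-43))*(S(f(-12), -175) - 15947) = (-45533 + (-40 - 2*(-43)))*((3 + 0)² - 15947) = (-45533 + (-40 + 86))*(3² - 15947) = (-45533 + 46)*(9 - 15947) = -45487*(-15938) = 724971806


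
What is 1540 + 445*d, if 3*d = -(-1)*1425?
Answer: 212915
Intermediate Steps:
d = 475 (d = (-(-1)*1425)/3 = (-1*(-1425))/3 = (⅓)*1425 = 475)
1540 + 445*d = 1540 + 445*475 = 1540 + 211375 = 212915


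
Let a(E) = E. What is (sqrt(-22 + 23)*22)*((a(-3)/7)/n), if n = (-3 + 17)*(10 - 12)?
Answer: 33/98 ≈ 0.33673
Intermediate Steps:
n = -28 (n = 14*(-2) = -28)
(sqrt(-22 + 23)*22)*((a(-3)/7)/n) = (sqrt(-22 + 23)*22)*(-3/7/(-28)) = (sqrt(1)*22)*(-3*1/7*(-1/28)) = (1*22)*(-3/7*(-1/28)) = 22*(3/196) = 33/98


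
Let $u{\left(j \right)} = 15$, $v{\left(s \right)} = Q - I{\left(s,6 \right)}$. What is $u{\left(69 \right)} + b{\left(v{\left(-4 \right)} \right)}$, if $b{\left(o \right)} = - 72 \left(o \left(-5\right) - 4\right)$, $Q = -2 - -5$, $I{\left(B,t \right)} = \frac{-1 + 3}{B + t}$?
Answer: $1023$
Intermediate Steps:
$I{\left(B,t \right)} = \frac{2}{B + t}$
$Q = 3$ ($Q = -2 + 5 = 3$)
$v{\left(s \right)} = 3 - \frac{2}{6 + s}$ ($v{\left(s \right)} = 3 - \frac{2}{s + 6} = 3 - \frac{2}{6 + s}$)
$b{\left(o \right)} = 288 + 360 o$ ($b{\left(o \right)} = - 72 \left(- 5 o - 4\right) = - 72 \left(-4 - 5 o\right) = 288 + 360 o$)
$u{\left(69 \right)} + b{\left(v{\left(-4 \right)} \right)} = 15 + \left(288 + 360 \frac{16 + 3 \left(-4\right)}{6 - 4}\right) = 15 + \left(288 + 360 \frac{16 - 12}{2}\right) = 15 + \left(288 + 360 \cdot \frac{1}{2} \cdot 4\right) = 15 + \left(288 + 360 \cdot 2\right) = 15 + \left(288 + 720\right) = 15 + 1008 = 1023$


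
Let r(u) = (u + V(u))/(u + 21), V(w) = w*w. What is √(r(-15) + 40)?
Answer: 5*√3 ≈ 8.6602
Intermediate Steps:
V(w) = w²
r(u) = (u + u²)/(21 + u) (r(u) = (u + u²)/(u + 21) = (u + u²)/(21 + u))
√(r(-15) + 40) = √(-15*(1 - 15)/(21 - 15) + 40) = √(-15*(-14)/6 + 40) = √(-15*⅙*(-14) + 40) = √(35 + 40) = √75 = 5*√3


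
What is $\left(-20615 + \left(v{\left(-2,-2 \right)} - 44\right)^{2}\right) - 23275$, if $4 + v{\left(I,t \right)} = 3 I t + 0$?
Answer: $-42594$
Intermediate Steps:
$v{\left(I,t \right)} = -4 + 3 I t$ ($v{\left(I,t \right)} = -4 + \left(3 I t + 0\right) = -4 + 3 I t$)
$\left(-20615 + \left(v{\left(-2,-2 \right)} - 44\right)^{2}\right) - 23275 = \left(-20615 + \left(\left(-4 + 3 \left(-2\right) \left(-2\right)\right) - 44\right)^{2}\right) - 23275 = \left(-20615 + \left(\left(-4 + 12\right) - 44\right)^{2}\right) - 23275 = \left(-20615 + \left(8 - 44\right)^{2}\right) - 23275 = \left(-20615 + \left(-36\right)^{2}\right) - 23275 = \left(-20615 + 1296\right) - 23275 = -19319 - 23275 = -42594$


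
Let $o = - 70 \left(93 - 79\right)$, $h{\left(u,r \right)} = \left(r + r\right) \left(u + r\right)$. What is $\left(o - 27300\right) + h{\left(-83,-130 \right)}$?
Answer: $27100$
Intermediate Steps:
$h{\left(u,r \right)} = 2 r \left(r + u\right)$
$o = -980$ ($o = \left(-70\right) 14 = -980$)
$\left(o - 27300\right) + h{\left(-83,-130 \right)} = \left(-980 - 27300\right) + 2 \left(-130\right) \left(-130 - 83\right) = -28280 + 2 \left(-130\right) \left(-213\right) = -28280 + 55380 = 27100$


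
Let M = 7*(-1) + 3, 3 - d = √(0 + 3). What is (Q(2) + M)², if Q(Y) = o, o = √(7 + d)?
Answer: (4 - √(10 - √3))² ≈ 1.2647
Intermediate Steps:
d = 3 - √3 (d = 3 - √(0 + 3) = 3 - √3 ≈ 1.2680)
o = √(10 - √3) (o = √(7 + (3 - √3)) = √(10 - √3) ≈ 2.8754)
Q(Y) = √(10 - √3)
M = -4 (M = -7 + 3 = -4)
(Q(2) + M)² = (√(10 - √3) - 4)² = (-4 + √(10 - √3))²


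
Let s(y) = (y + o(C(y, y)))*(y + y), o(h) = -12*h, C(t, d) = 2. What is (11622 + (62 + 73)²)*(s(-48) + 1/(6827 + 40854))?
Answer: 9836707815831/47681 ≈ 2.0630e+8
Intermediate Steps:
s(y) = 2*y*(-24 + y) (s(y) = (y - 12*2)*(y + y) = (y - 24)*(2*y) = (-24 + y)*(2*y) = 2*y*(-24 + y))
(11622 + (62 + 73)²)*(s(-48) + 1/(6827 + 40854)) = (11622 + (62 + 73)²)*(2*(-48)*(-24 - 48) + 1/(6827 + 40854)) = (11622 + 135²)*(2*(-48)*(-72) + 1/47681) = (11622 + 18225)*(6912 + 1/47681) = 29847*(329571073/47681) = 9836707815831/47681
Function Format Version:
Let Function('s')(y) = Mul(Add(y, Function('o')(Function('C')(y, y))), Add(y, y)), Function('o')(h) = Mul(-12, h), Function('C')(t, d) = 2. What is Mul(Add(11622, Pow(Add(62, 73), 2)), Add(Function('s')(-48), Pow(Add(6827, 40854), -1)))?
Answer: Rational(9836707815831, 47681) ≈ 2.0630e+8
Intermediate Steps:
Function('s')(y) = Mul(2, y, Add(-24, y)) (Function('s')(y) = Mul(Add(y, Mul(-12, 2)), Add(y, y)) = Mul(Add(y, -24), Mul(2, y)) = Mul(Add(-24, y), Mul(2, y)) = Mul(2, y, Add(-24, y)))
Mul(Add(11622, Pow(Add(62, 73), 2)), Add(Function('s')(-48), Pow(Add(6827, 40854), -1))) = Mul(Add(11622, Pow(Add(62, 73), 2)), Add(Mul(2, -48, Add(-24, -48)), Pow(Add(6827, 40854), -1))) = Mul(Add(11622, Pow(135, 2)), Add(Mul(2, -48, -72), Pow(47681, -1))) = Mul(Add(11622, 18225), Add(6912, Rational(1, 47681))) = Mul(29847, Rational(329571073, 47681)) = Rational(9836707815831, 47681)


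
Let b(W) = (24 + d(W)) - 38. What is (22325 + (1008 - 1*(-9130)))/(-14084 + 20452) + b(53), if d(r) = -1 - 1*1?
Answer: -69425/6368 ≈ -10.902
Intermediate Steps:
d(r) = -2 (d(r) = -1 - 1 = -2)
b(W) = -16 (b(W) = (24 - 2) - 38 = 22 - 38 = -16)
(22325 + (1008 - 1*(-9130)))/(-14084 + 20452) + b(53) = (22325 + (1008 - 1*(-9130)))/(-14084 + 20452) - 16 = (22325 + (1008 + 9130))/6368 - 16 = (22325 + 10138)*(1/6368) - 16 = 32463*(1/6368) - 16 = 32463/6368 - 16 = -69425/6368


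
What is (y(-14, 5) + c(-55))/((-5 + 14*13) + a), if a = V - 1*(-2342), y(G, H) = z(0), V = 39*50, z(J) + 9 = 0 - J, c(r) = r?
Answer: -64/4469 ≈ -0.014321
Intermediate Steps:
z(J) = -9 - J (z(J) = -9 + (0 - J) = -9 - J)
V = 1950
y(G, H) = -9 (y(G, H) = -9 - 1*0 = -9 + 0 = -9)
a = 4292 (a = 1950 - 1*(-2342) = 1950 + 2342 = 4292)
(y(-14, 5) + c(-55))/((-5 + 14*13) + a) = (-9 - 55)/((-5 + 14*13) + 4292) = -64/((-5 + 182) + 4292) = -64/(177 + 4292) = -64/4469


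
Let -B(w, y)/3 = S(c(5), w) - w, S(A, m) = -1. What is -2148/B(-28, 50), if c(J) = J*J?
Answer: 716/27 ≈ 26.519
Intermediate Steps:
c(J) = J²
B(w, y) = 3 + 3*w (B(w, y) = -3*(-1 - w) = 3 + 3*w)
-2148/B(-28, 50) = -2148/(3 + 3*(-28)) = -2148/(3 - 84) = -2148/(-81) = -2148*(-1/81) = 716/27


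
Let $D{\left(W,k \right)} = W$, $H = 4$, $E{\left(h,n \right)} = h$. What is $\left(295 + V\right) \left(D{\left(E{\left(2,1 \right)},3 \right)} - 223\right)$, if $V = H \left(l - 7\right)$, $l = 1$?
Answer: $-59891$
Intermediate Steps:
$V = -24$ ($V = 4 \left(1 - 7\right) = 4 \left(-6\right) = -24$)
$\left(295 + V\right) \left(D{\left(E{\left(2,1 \right)},3 \right)} - 223\right) = \left(295 - 24\right) \left(2 - 223\right) = 271 \left(2 - 223\right) = 271 \left(-221\right) = -59891$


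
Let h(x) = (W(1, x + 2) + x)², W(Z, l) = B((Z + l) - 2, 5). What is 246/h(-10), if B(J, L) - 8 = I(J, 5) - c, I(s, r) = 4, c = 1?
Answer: 246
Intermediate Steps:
B(J, L) = 11 (B(J, L) = 8 + (4 - 1*1) = 8 + (4 - 1) = 8 + 3 = 11)
W(Z, l) = 11
h(x) = (11 + x)²
246/h(-10) = 246/((11 - 10)²) = 246/(1²) = 246/1 = 246*1 = 246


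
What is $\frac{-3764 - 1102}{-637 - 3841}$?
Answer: $\frac{2433}{2239} \approx 1.0866$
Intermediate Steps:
$\frac{-3764 - 1102}{-637 - 3841} = \frac{-3764 - 1102}{-4478} = \left(-4866\right) \left(- \frac{1}{4478}\right) = \frac{2433}{2239}$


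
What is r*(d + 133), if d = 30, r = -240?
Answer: -39120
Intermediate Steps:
r*(d + 133) = -240*(30 + 133) = -240*163 = -39120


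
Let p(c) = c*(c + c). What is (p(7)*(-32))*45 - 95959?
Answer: -237079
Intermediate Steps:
p(c) = 2*c**2 (p(c) = c*(2*c) = 2*c**2)
(p(7)*(-32))*45 - 95959 = ((2*7**2)*(-32))*45 - 95959 = ((2*49)*(-32))*45 - 95959 = (98*(-32))*45 - 95959 = -3136*45 - 95959 = -141120 - 95959 = -237079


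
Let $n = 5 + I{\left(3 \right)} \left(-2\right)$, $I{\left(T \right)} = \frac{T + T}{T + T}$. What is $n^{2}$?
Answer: $9$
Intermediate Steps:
$I{\left(T \right)} = 1$ ($I{\left(T \right)} = \frac{2 T}{2 T} = 2 T \frac{1}{2 T} = 1$)
$n = 3$ ($n = 5 + 1 \left(-2\right) = 5 - 2 = 3$)
$n^{2} = 3^{2} = 9$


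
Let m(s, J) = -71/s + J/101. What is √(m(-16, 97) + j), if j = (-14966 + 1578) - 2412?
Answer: I*√2577931777/404 ≈ 125.68*I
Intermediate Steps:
m(s, J) = -71/s + J/101 (m(s, J) = -71/s + J*(1/101) = -71/s + J/101)
j = -15800 (j = -13388 - 2412 = -15800)
√(m(-16, 97) + j) = √((-71/(-16) + (1/101)*97) - 15800) = √((-71*(-1/16) + 97/101) - 15800) = √((71/16 + 97/101) - 15800) = √(8723/1616 - 15800) = √(-25524077/1616) = I*√2577931777/404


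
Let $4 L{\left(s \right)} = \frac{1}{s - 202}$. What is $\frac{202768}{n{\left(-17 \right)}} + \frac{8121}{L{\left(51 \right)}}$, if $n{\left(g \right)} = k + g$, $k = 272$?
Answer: $- \frac{1250593652}{255} \approx -4.9043 \cdot 10^{6}$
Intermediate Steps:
$n{\left(g \right)} = 272 + g$
$L{\left(s \right)} = \frac{1}{4 \left(-202 + s\right)}$ ($L{\left(s \right)} = \frac{1}{4 \left(s - 202\right)} = \frac{1}{4 \left(-202 + s\right)}$)
$\frac{202768}{n{\left(-17 \right)}} + \frac{8121}{L{\left(51 \right)}} = \frac{202768}{272 - 17} + \frac{8121}{\frac{1}{4} \frac{1}{-202 + 51}} = \frac{202768}{255} + \frac{8121}{\frac{1}{4} \frac{1}{-151}} = 202768 \cdot \frac{1}{255} + \frac{8121}{\frac{1}{4} \left(- \frac{1}{151}\right)} = \frac{202768}{255} + \frac{8121}{- \frac{1}{604}} = \frac{202768}{255} + 8121 \left(-604\right) = \frac{202768}{255} - 4905084 = - \frac{1250593652}{255}$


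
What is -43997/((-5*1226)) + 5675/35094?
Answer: 394704617/53781555 ≈ 7.3390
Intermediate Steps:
-43997/((-5*1226)) + 5675/35094 = -43997/(-6130) + 5675*(1/35094) = -43997*(-1/6130) + 5675/35094 = 43997/6130 + 5675/35094 = 394704617/53781555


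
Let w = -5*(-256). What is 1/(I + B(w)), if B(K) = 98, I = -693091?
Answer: -1/692993 ≈ -1.4430e-6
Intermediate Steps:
w = 1280
1/(I + B(w)) = 1/(-693091 + 98) = 1/(-692993) = -1/692993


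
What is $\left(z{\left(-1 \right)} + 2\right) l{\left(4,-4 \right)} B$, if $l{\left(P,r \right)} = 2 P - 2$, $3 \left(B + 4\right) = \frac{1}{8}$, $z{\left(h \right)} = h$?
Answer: $- \frac{95}{4} \approx -23.75$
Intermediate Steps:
$B = - \frac{95}{24}$ ($B = -4 + \frac{1}{3 \cdot 8} = -4 + \frac{1}{3} \cdot \frac{1}{8} = -4 + \frac{1}{24} = - \frac{95}{24} \approx -3.9583$)
$l{\left(P,r \right)} = -2 + 2 P$
$\left(z{\left(-1 \right)} + 2\right) l{\left(4,-4 \right)} B = \left(-1 + 2\right) \left(-2 + 2 \cdot 4\right) \left(- \frac{95}{24}\right) = 1 \left(-2 + 8\right) \left(- \frac{95}{24}\right) = 1 \cdot 6 \left(- \frac{95}{24}\right) = 6 \left(- \frac{95}{24}\right) = - \frac{95}{4}$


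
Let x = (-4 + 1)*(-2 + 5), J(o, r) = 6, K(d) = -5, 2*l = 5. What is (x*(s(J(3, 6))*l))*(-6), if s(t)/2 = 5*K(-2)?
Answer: -6750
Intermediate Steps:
l = 5/2 (l = (1/2)*5 = 5/2 ≈ 2.5000)
s(t) = -50 (s(t) = 2*(5*(-5)) = 2*(-25) = -50)
x = -9 (x = -3*3 = -9)
(x*(s(J(3, 6))*l))*(-6) = -(-450)*5/2*(-6) = -9*(-125)*(-6) = 1125*(-6) = -6750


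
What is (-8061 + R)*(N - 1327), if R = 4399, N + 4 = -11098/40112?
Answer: 48887855635/10028 ≈ 4.8751e+6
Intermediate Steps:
N = -85773/20056 (N = -4 - 11098/40112 = -4 - 11098*1/40112 = -4 - 5549/20056 = -85773/20056 ≈ -4.2767)
(-8061 + R)*(N - 1327) = (-8061 + 4399)*(-85773/20056 - 1327) = -3662*(-26700085/20056) = 48887855635/10028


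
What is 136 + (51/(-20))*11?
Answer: 2159/20 ≈ 107.95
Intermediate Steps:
136 + (51/(-20))*11 = 136 + (51*(-1/20))*11 = 136 - 51/20*11 = 136 - 561/20 = 2159/20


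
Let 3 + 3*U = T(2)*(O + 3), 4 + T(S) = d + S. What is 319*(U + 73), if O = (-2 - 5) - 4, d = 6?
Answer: 58696/3 ≈ 19565.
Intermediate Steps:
T(S) = 2 + S (T(S) = -4 + (6 + S) = 2 + S)
O = -11 (O = -7 - 4 = -11)
U = -35/3 (U = -1 + ((2 + 2)*(-11 + 3))/3 = -1 + (4*(-8))/3 = -1 + (⅓)*(-32) = -1 - 32/3 = -35/3 ≈ -11.667)
319*(U + 73) = 319*(-35/3 + 73) = 319*(184/3) = 58696/3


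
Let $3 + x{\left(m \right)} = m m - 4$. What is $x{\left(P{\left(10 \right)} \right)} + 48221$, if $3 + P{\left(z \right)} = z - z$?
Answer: $48223$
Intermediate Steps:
$P{\left(z \right)} = -3$ ($P{\left(z \right)} = -3 + \left(z - z\right) = -3 + 0 = -3$)
$x{\left(m \right)} = -7 + m^{2}$ ($x{\left(m \right)} = -3 + \left(m m - 4\right) = -3 + \left(m^{2} - 4\right) = -3 + \left(-4 + m^{2}\right) = -7 + m^{2}$)
$x{\left(P{\left(10 \right)} \right)} + 48221 = \left(-7 + \left(-3\right)^{2}\right) + 48221 = \left(-7 + 9\right) + 48221 = 2 + 48221 = 48223$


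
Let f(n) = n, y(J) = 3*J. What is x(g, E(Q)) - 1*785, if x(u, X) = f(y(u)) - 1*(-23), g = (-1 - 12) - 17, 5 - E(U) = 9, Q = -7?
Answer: -852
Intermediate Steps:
E(U) = -4 (E(U) = 5 - 1*9 = 5 - 9 = -4)
g = -30 (g = -13 - 17 = -30)
x(u, X) = 23 + 3*u (x(u, X) = 3*u - 1*(-23) = 3*u + 23 = 23 + 3*u)
x(g, E(Q)) - 1*785 = (23 + 3*(-30)) - 1*785 = (23 - 90) - 785 = -67 - 785 = -852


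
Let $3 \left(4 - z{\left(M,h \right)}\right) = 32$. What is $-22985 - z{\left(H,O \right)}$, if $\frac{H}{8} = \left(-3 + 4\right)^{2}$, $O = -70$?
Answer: $- \frac{68935}{3} \approx -22978.0$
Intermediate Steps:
$H = 8$ ($H = 8 \left(-3 + 4\right)^{2} = 8 \cdot 1^{2} = 8 \cdot 1 = 8$)
$z{\left(M,h \right)} = - \frac{20}{3}$ ($z{\left(M,h \right)} = 4 - \frac{32}{3} = - \frac{20}{3}$)
$-22985 - z{\left(H,O \right)} = -22985 - - \frac{20}{3} = -22985 + \frac{20}{3} = - \frac{68935}{3}$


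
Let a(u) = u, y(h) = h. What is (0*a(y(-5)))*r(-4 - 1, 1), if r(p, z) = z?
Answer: 0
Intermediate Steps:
(0*a(y(-5)))*r(-4 - 1, 1) = (0*(-5))*1 = 0*1 = 0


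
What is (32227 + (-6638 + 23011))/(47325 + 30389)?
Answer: 24300/38857 ≈ 0.62537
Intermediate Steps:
(32227 + (-6638 + 23011))/(47325 + 30389) = (32227 + 16373)/77714 = 48600*(1/77714) = 24300/38857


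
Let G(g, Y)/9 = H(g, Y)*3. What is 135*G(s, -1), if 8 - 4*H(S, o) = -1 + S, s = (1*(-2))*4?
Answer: 61965/4 ≈ 15491.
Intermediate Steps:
s = -8 (s = -2*4 = -8)
H(S, o) = 9/4 - S/4 (H(S, o) = 2 - (-1 + S)/4 = 2 + (¼ - S/4) = 9/4 - S/4)
G(g, Y) = 243/4 - 27*g/4 (G(g, Y) = 9*((9/4 - g/4)*3) = 9*(27/4 - 3*g/4) = 243/4 - 27*g/4)
135*G(s, -1) = 135*(243/4 - 27/4*(-8)) = 135*(243/4 + 54) = 135*(459/4) = 61965/4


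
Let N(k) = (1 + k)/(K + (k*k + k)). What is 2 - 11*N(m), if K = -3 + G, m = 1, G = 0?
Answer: 24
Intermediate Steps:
K = -3 (K = -3 + 0 = -3)
N(k) = (1 + k)/(-3 + k + k**2) (N(k) = (1 + k)/(-3 + (k*k + k)) = (1 + k)/(-3 + (k**2 + k)) = (1 + k)/(-3 + (k + k**2)) = (1 + k)/(-3 + k + k**2))
2 - 11*N(m) = 2 - 11*(1 + 1)/(-3 + 1 + 1**2) = 2 - 11*2/(-3 + 1 + 1) = 2 - 11*2/(-1) = 2 - (-11)*2 = 2 - 11*(-2) = 2 + 22 = 24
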